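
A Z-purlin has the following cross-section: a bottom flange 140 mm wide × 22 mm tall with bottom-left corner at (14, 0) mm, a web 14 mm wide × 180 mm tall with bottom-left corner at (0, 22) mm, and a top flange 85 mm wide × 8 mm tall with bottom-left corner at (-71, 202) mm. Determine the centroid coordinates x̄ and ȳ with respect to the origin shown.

x̄ = 40.92 mm, ȳ = 72.64 mm

bottom flange: A = 140 × 22 = 3080.00, centroid at (84.00, 11.00).
web: A = 14 × 180 = 2520.00, centroid at (7.00, 112.00).
top flange: A = 85 × 8 = 680.00, centroid at (-28.50, 206.00).
ΣA = 6280.00 mm²
ΣAx̄ = (3080.00)(84.00) + (2520.00)(7.00) + (680.00)(-28.50) = 256980.00 mm³
ΣAȳ = (3080.00)(11.00) + (2520.00)(112.00) + (680.00)(206.00) = 456200.00 mm³
x̄ = 256980.00 / 6280.00 = 40.92 mm
ȳ = 456200.00 / 6280.00 = 72.64 mm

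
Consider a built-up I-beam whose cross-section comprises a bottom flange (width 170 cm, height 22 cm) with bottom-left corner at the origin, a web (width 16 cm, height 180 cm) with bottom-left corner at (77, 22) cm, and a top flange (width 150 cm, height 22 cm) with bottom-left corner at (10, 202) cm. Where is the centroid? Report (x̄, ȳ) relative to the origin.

bottom flange: A = 170 × 22 = 3740.00, centroid at (85.00, 11.00).
web: A = 16 × 180 = 2880.00, centroid at (85.00, 112.00).
top flange: A = 150 × 22 = 3300.00, centroid at (85.00, 213.00).
ΣA = 9920.00 cm²
ΣAx̄ = (3740.00)(85.00) + (2880.00)(85.00) + (3300.00)(85.00) = 843200.00 cm³
ΣAȳ = (3740.00)(11.00) + (2880.00)(112.00) + (3300.00)(213.00) = 1066600.00 cm³
x̄ = 843200.00 / 9920.00 = 85.00 cm
ȳ = 1066600.00 / 9920.00 = 107.52 cm

x̄ = 85.00 cm, ȳ = 107.52 cm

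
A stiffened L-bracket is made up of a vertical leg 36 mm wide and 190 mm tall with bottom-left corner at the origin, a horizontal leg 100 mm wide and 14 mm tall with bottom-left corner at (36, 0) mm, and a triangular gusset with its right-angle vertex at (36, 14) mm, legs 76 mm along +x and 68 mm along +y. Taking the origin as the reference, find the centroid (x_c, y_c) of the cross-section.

vertical leg: A = 36 × 190 = 6840.00, centroid at (18.00, 95.00).
horizontal leg: A = 100 × 14 = 1400.00, centroid at (86.00, 7.00).
gusset: A = ½·76·68 = 2584.00, centroid at (61.33, 36.67).
ΣA = 10824.00 mm², ΣAx_c = 402005.33 mm³, ΣAy_c = 754346.67 mm³.
x_c = 402005.33/10824.00 = 37.14 mm; y_c = 754346.67/10824.00 = 69.69 mm.

x_c = 37.14 mm, y_c = 69.69 mm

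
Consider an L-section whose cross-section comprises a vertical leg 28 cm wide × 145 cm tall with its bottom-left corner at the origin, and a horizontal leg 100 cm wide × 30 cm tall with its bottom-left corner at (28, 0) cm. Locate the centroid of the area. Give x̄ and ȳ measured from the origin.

Part | A | x̄ᵢ | ȳᵢ | A·x̄ᵢ | A·ȳᵢ
vertical leg | 4060.00 | 14.00 | 72.50 | 56840.00 | 294350.00
horizontal leg | 3000.00 | 78.00 | 15.00 | 234000.00 | 45000.00
Σ | 7060.00 |  |  | 290840.00 | 339350.00
x̄ = 290840.00 / 7060.00 = 41.20 cm
ȳ = 339350.00 / 7060.00 = 48.07 cm

x̄ = 41.20 cm, ȳ = 48.07 cm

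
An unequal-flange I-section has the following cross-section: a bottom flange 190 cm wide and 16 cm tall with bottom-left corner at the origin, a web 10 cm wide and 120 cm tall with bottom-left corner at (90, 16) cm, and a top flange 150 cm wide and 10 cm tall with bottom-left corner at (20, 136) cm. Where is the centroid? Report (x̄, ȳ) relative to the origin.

bottom flange: A = 190 × 16 = 3040.00, centroid at (95.00, 8.00).
web: A = 10 × 120 = 1200.00, centroid at (95.00, 76.00).
top flange: A = 150 × 10 = 1500.00, centroid at (95.00, 141.00).
ΣA = 5740.00 cm², ΣAx̄ = 545300.00 cm³, ΣAȳ = 327020.00 cm³.
x̄ = 545300.00/5740.00 = 95.00 cm; ȳ = 327020.00/5740.00 = 56.97 cm.

x̄ = 95.00 cm, ȳ = 56.97 cm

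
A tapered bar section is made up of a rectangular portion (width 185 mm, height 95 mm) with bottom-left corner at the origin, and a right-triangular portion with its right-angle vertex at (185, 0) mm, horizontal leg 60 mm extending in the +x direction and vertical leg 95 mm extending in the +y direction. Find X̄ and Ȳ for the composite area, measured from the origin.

rectangular portion: A = 185 × 95 = 17575.00, centroid at (92.50, 47.50).
triangular portion: A = ½·60·95 = 2850.00, centroid at (205.00, 31.67).
ΣA = 20425.00 mm², ΣAX̄ = 2209937.50 mm³, ΣAȲ = 925062.50 mm³.
X̄ = 2209937.50/20425.00 = 108.20 mm; Ȳ = 925062.50/20425.00 = 45.29 mm.

X̄ = 108.20 mm, Ȳ = 45.29 mm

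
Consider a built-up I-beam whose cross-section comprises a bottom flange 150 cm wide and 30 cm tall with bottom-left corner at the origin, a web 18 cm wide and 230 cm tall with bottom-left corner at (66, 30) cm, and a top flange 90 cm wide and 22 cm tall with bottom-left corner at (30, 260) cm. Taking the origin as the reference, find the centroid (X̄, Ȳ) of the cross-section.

Part | A | x̄ᵢ | ȳᵢ | A·x̄ᵢ | A·ȳᵢ
bottom flange | 4500.00 | 75.00 | 15.00 | 337500.00 | 67500.00
web | 4140.00 | 75.00 | 145.00 | 310500.00 | 600300.00
top flange | 1980.00 | 75.00 | 271.00 | 148500.00 | 536580.00
Σ | 10620.00 |  |  | 796500.00 | 1204380.00
X̄ = 796500.00 / 10620.00 = 75.00 cm
Ȳ = 1204380.00 / 10620.00 = 113.41 cm

X̄ = 75.00 cm, Ȳ = 113.41 cm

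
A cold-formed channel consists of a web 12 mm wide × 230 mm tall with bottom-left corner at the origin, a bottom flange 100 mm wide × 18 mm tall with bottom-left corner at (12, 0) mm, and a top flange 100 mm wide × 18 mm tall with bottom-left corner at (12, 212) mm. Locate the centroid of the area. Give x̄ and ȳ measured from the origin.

web: A = 12 × 230 = 2760.00, centroid at (6.00, 115.00).
bottom flange: A = 100 × 18 = 1800.00, centroid at (62.00, 9.00).
top flange: A = 100 × 18 = 1800.00, centroid at (62.00, 221.00).
ΣA = 6360.00 mm²
ΣAx̄ = (2760.00)(6.00) + (1800.00)(62.00) + (1800.00)(62.00) = 239760.00 mm³
ΣAȳ = (2760.00)(115.00) + (1800.00)(9.00) + (1800.00)(221.00) = 731400.00 mm³
x̄ = 239760.00 / 6360.00 = 37.70 mm
ȳ = 731400.00 / 6360.00 = 115.00 mm

x̄ = 37.70 mm, ȳ = 115.00 mm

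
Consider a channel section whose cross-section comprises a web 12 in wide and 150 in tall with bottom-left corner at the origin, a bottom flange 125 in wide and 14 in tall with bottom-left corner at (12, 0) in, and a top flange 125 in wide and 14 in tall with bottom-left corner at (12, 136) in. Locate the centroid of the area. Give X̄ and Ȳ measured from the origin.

web: A = 12 × 150 = 1800.00, centroid at (6.00, 75.00).
bottom flange: A = 125 × 14 = 1750.00, centroid at (74.50, 7.00).
top flange: A = 125 × 14 = 1750.00, centroid at (74.50, 143.00).
ΣA = 5300.00 in², ΣAX̄ = 271550.00 in³, ΣAȲ = 397500.00 in³.
X̄ = 271550.00/5300.00 = 51.24 in; Ȳ = 397500.00/5300.00 = 75.00 in.

X̄ = 51.24 in, Ȳ = 75.00 in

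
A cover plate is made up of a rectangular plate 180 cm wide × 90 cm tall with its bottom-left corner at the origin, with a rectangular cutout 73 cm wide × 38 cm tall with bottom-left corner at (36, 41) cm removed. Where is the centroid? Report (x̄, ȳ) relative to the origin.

plate: A = 180 × 90 = 16200.00, centroid at (90.00, 45.00).
hole: A = −(73 × 38) = -2774.00, centroid at (72.50, 60.00).
ΣA = 13426.00 cm²
ΣAx̄ = (16200.00)(90.00) + (-2774.00)(72.50) = 1256885.00 cm³
ΣAȳ = (16200.00)(45.00) + (-2774.00)(60.00) = 562560.00 cm³
x̄ = 1256885.00 / 13426.00 = 93.62 cm
ȳ = 562560.00 / 13426.00 = 41.90 cm

x̄ = 93.62 cm, ȳ = 41.90 cm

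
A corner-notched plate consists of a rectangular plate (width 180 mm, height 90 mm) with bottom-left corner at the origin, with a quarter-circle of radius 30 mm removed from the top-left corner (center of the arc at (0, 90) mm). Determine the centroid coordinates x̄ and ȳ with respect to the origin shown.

plate: A = 180 × 90 = 16200.00, centroid at (90.00, 45.00).
removed quarter-circle: A = −¼π·30² = -706.86, centroid at (12.73, 77.27).
ΣA = 15493.14 mm²
ΣAx̄ = (16200.00)(90.00) + (-706.86)(12.73) = 1449000.00 mm³
ΣAȳ = (16200.00)(45.00) + (-706.86)(77.27) = 674382.75 mm³
x̄ = 1449000.00 / 15493.14 = 93.53 mm
ȳ = 674382.75 / 15493.14 = 43.53 mm

x̄ = 93.53 mm, ȳ = 43.53 mm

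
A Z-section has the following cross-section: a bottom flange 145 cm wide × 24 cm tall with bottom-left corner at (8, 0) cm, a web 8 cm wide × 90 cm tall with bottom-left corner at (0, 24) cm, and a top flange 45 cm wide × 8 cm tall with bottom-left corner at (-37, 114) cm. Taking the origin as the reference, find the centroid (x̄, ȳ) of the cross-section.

x̄ = 60.92 cm, ȳ = 29.37 cm

bottom flange: A = 145 × 24 = 3480.00, centroid at (80.50, 12.00).
web: A = 8 × 90 = 720.00, centroid at (4.00, 69.00).
top flange: A = 45 × 8 = 360.00, centroid at (-14.50, 118.00).
ΣA = 4560.00 cm², ΣAx̄ = 277800.00 cm³, ΣAȳ = 133920.00 cm³.
x̄ = 277800.00/4560.00 = 60.92 cm; ȳ = 133920.00/4560.00 = 29.37 cm.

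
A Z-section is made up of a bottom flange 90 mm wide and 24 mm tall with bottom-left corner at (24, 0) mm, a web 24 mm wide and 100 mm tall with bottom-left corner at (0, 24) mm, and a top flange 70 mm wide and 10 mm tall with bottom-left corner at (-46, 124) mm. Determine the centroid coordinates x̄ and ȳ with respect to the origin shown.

bottom flange: A = 90 × 24 = 2160.00, centroid at (69.00, 12.00).
web: A = 24 × 100 = 2400.00, centroid at (12.00, 74.00).
top flange: A = 70 × 10 = 700.00, centroid at (-11.00, 129.00).
ΣA = 5260.00 mm²
ΣAx̄ = (2160.00)(69.00) + (2400.00)(12.00) + (700.00)(-11.00) = 170140.00 mm³
ΣAȳ = (2160.00)(12.00) + (2400.00)(74.00) + (700.00)(129.00) = 293820.00 mm³
x̄ = 170140.00 / 5260.00 = 32.35 mm
ȳ = 293820.00 / 5260.00 = 55.86 mm

x̄ = 32.35 mm, ȳ = 55.86 mm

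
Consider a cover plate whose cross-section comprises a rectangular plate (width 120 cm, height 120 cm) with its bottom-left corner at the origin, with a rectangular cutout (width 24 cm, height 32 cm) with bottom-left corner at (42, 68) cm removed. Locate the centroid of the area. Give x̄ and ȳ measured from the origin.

plate: A = 120 × 120 = 14400.00, centroid at (60.00, 60.00).
hole: A = −(24 × 32) = -768.00, centroid at (54.00, 84.00).
ΣA = 13632.00 cm²
ΣAx̄ = (14400.00)(60.00) + (-768.00)(54.00) = 822528.00 cm³
ΣAȳ = (14400.00)(60.00) + (-768.00)(84.00) = 799488.00 cm³
x̄ = 822528.00 / 13632.00 = 60.34 cm
ȳ = 799488.00 / 13632.00 = 58.65 cm

x̄ = 60.34 cm, ȳ = 58.65 cm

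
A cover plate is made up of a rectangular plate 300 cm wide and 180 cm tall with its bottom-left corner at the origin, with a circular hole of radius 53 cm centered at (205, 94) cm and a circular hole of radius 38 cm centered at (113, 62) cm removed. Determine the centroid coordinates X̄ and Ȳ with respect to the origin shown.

plate: A = 300 × 180 = 54000.00, centroid at (150.00, 90.00).
hole 1: A = −π·53² = -8824.73, centroid at (205.00, 94.00).
hole 2: A = −π·38² = -4536.46, centroid at (113.00, 62.00).
ΣA = 40638.81 cm²
ΣAX̄ = (54000.00)(150.00) + (-8824.73)(205.00) + (-4536.46)(113.00) = 5778309.62 cm³
ΣAȲ = (54000.00)(90.00) + (-8824.73)(94.00) + (-4536.46)(62.00) = 3749214.52 cm³
X̄ = 5778309.62 / 40638.81 = 142.19 cm
Ȳ = 3749214.52 / 40638.81 = 92.26 cm

X̄ = 142.19 cm, Ȳ = 92.26 cm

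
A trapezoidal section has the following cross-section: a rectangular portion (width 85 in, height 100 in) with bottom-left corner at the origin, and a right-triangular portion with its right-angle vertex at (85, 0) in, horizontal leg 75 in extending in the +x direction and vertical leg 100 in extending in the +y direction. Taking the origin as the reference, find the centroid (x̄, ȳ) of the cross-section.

Part | A | x̄ᵢ | ȳᵢ | A·x̄ᵢ | A·ȳᵢ
rectangular portion | 8500.00 | 42.50 | 50.00 | 361250.00 | 425000.00
triangular portion | 3750.00 | 110.00 | 33.33 | 412500.00 | 125000.00
Σ | 12250.00 |  |  | 773750.00 | 550000.00
x̄ = 773750.00 / 12250.00 = 63.16 in
ȳ = 550000.00 / 12250.00 = 44.90 in

x̄ = 63.16 in, ȳ = 44.90 in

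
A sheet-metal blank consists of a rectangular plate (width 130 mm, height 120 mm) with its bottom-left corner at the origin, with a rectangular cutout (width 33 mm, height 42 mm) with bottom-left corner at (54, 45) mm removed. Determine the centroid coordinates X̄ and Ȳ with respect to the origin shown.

X̄ = 64.46 mm, Ȳ = 59.41 mm

Part | A | x̄ᵢ | ȳᵢ | A·x̄ᵢ | A·ȳᵢ
plate | 15600.00 | 65.00 | 60.00 | 1014000.00 | 936000.00
hole | -1386.00 | 70.50 | 66.00 | -97713.00 | -91476.00
Σ | 14214.00 |  |  | 916287.00 | 844524.00
X̄ = 916287.00 / 14214.00 = 64.46 mm
Ȳ = 844524.00 / 14214.00 = 59.41 mm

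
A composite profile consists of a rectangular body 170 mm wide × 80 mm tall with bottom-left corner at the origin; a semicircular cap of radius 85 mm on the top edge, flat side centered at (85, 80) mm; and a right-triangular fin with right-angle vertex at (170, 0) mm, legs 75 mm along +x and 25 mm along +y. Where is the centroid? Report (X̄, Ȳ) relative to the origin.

X̄ = 88.98 mm, Ȳ = 72.21 mm

Part | A | x̄ᵢ | ȳᵢ | A·x̄ᵢ | A·ȳᵢ
rectangular body | 13600.00 | 85.00 | 40.00 | 1156000.00 | 544000.00
semicircular top | 11349.00 | 85.00 | 116.08 | 964665.29 | 1317336.94
triangular fin | 937.50 | 195.00 | 8.33 | 182812.50 | 7812.50
Σ | 25886.50 |  |  | 2303477.79 | 1869149.44
X̄ = 2303477.79 / 25886.50 = 88.98 mm
Ȳ = 1869149.44 / 25886.50 = 72.21 mm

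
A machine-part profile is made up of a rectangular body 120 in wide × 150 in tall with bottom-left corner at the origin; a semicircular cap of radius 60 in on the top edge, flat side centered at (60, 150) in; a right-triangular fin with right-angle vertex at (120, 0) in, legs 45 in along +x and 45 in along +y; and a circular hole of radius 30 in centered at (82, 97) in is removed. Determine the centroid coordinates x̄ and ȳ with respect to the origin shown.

rectangular body: A = 120 × 150 = 18000.00, centroid at (60.00, 75.00).
semicircular top: A = ½π·60² = 5654.87, centroid at (60.00, 175.46).
triangular fin: A = ½·45·45 = 1012.50, centroid at (135.00, 15.00).
hole: A = −π·30² = -2827.43, centroid at (82.00, 97.00).
ΣA = 21839.93 in²
ΣAx̄ = (18000.00)(60.00) + (5654.87)(60.00) + (1012.50)(135.00) + (-2827.43)(82.00) = 1324129.97 in³
ΣAȳ = (18000.00)(75.00) + (5654.87)(175.46) + (1012.50)(15.00) + (-2827.43)(97.00) = 2083156.48 in³
x̄ = 1324129.97 / 21839.93 = 60.63 in
ȳ = 2083156.48 / 21839.93 = 95.38 in

x̄ = 60.63 in, ȳ = 95.38 in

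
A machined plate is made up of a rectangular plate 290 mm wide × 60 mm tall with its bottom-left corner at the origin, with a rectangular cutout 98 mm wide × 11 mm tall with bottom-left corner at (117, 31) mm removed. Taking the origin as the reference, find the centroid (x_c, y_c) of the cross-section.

x_c = 143.61 mm, y_c = 29.57 mm

plate: A = 290 × 60 = 17400.00, centroid at (145.00, 30.00).
hole: A = −(98 × 11) = -1078.00, centroid at (166.00, 36.50).
ΣA = 16322.00 mm², ΣAx_c = 2344052.00 mm³, ΣAy_c = 482653.00 mm³.
x_c = 2344052.00/16322.00 = 143.61 mm; y_c = 482653.00/16322.00 = 29.57 mm.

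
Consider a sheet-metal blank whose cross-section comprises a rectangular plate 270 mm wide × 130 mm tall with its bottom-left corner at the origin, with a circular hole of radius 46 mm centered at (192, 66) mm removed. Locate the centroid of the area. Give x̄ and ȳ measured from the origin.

x̄ = 121.68 mm, ȳ = 64.77 mm

plate: A = 270 × 130 = 35100.00, centroid at (135.00, 65.00).
hole: A = −π·46² = -6647.61, centroid at (192.00, 66.00).
ΣA = 28452.39 mm²
ΣAx̄ = (35100.00)(135.00) + (-6647.61)(192.00) = 3462158.87 mm³
ΣAȳ = (35100.00)(65.00) + (-6647.61)(66.00) = 1842757.74 mm³
x̄ = 3462158.87 / 28452.39 = 121.68 mm
ȳ = 1842757.74 / 28452.39 = 64.77 mm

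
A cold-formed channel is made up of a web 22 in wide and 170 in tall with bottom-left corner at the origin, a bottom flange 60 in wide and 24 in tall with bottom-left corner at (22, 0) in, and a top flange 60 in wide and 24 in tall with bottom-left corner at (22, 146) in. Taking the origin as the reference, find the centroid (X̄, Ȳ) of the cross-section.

web: A = 22 × 170 = 3740.00, centroid at (11.00, 85.00).
bottom flange: A = 60 × 24 = 1440.00, centroid at (52.00, 12.00).
top flange: A = 60 × 24 = 1440.00, centroid at (52.00, 158.00).
ΣA = 6620.00 in²
ΣAX̄ = (3740.00)(11.00) + (1440.00)(52.00) + (1440.00)(52.00) = 190900.00 in³
ΣAȲ = (3740.00)(85.00) + (1440.00)(12.00) + (1440.00)(158.00) = 562700.00 in³
X̄ = 190900.00 / 6620.00 = 28.84 in
Ȳ = 562700.00 / 6620.00 = 85.00 in

X̄ = 28.84 in, Ȳ = 85.00 in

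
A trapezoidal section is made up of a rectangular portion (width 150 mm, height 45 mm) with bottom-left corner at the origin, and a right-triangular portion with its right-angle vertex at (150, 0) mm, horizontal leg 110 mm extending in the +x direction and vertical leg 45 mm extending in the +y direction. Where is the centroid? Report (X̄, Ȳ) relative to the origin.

X̄ = 104.96 mm, Ȳ = 20.49 mm

rectangular portion: A = 150 × 45 = 6750.00, centroid at (75.00, 22.50).
triangular portion: A = ½·110·45 = 2475.00, centroid at (186.67, 15.00).
ΣA = 9225.00 mm²
ΣAX̄ = (6750.00)(75.00) + (2475.00)(186.67) = 968250.00 mm³
ΣAȲ = (6750.00)(22.50) + (2475.00)(15.00) = 189000.00 mm³
X̄ = 968250.00 / 9225.00 = 104.96 mm
Ȳ = 189000.00 / 9225.00 = 20.49 mm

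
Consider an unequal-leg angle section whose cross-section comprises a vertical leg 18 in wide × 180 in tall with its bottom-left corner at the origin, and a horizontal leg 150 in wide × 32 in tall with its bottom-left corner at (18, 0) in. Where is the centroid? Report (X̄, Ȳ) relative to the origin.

vertical leg: A = 18 × 180 = 3240.00, centroid at (9.00, 90.00).
horizontal leg: A = 150 × 32 = 4800.00, centroid at (93.00, 16.00).
ΣA = 8040.00 in², ΣAX̄ = 475560.00 in³, ΣAȲ = 368400.00 in³.
X̄ = 475560.00/8040.00 = 59.15 in; Ȳ = 368400.00/8040.00 = 45.82 in.

X̄ = 59.15 in, Ȳ = 45.82 in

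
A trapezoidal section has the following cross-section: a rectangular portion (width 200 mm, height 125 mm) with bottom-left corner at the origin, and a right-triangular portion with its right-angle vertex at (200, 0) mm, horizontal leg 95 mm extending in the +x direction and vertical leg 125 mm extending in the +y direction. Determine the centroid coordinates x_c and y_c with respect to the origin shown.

Part | A | x̄ᵢ | ȳᵢ | A·x̄ᵢ | A·ȳᵢ
rectangular portion | 25000.00 | 100.00 | 62.50 | 2500000.00 | 1562500.00
triangular portion | 5937.50 | 231.67 | 41.67 | 1375520.83 | 247395.83
Σ | 30937.50 |  |  | 3875520.83 | 1809895.83
x_c = 3875520.83 / 30937.50 = 125.27 mm
y_c = 1809895.83 / 30937.50 = 58.50 mm

x_c = 125.27 mm, y_c = 58.50 mm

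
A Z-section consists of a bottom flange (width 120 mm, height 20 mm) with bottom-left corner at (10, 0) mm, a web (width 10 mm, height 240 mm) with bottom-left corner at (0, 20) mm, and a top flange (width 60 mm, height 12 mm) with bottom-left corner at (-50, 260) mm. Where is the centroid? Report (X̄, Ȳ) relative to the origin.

Part | A | x̄ᵢ | ȳᵢ | A·x̄ᵢ | A·ȳᵢ
bottom flange | 2400.00 | 70.00 | 10.00 | 168000.00 | 24000.00
web | 2400.00 | 5.00 | 140.00 | 12000.00 | 336000.00
top flange | 720.00 | -20.00 | 266.00 | -14400.00 | 191520.00
Σ | 5520.00 |  |  | 165600.00 | 551520.00
X̄ = 165600.00 / 5520.00 = 30.00 mm
Ȳ = 551520.00 / 5520.00 = 99.91 mm

X̄ = 30.00 mm, Ȳ = 99.91 mm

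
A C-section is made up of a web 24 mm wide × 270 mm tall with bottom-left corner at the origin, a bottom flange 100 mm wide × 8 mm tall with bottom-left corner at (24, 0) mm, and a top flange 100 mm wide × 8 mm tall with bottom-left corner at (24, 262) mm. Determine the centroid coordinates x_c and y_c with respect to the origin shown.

x_c = 24.28 mm, y_c = 135.00 mm

web: A = 24 × 270 = 6480.00, centroid at (12.00, 135.00).
bottom flange: A = 100 × 8 = 800.00, centroid at (74.00, 4.00).
top flange: A = 100 × 8 = 800.00, centroid at (74.00, 266.00).
ΣA = 8080.00 mm², ΣAx_c = 196160.00 mm³, ΣAy_c = 1090800.00 mm³.
x_c = 196160.00/8080.00 = 24.28 mm; y_c = 1090800.00/8080.00 = 135.00 mm.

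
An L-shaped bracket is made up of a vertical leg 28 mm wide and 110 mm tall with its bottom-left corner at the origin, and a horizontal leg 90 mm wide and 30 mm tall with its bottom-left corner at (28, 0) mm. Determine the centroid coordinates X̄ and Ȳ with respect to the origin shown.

X̄ = 41.56 mm, Ȳ = 36.31 mm

vertical leg: A = 28 × 110 = 3080.00, centroid at (14.00, 55.00).
horizontal leg: A = 90 × 30 = 2700.00, centroid at (73.00, 15.00).
ΣA = 5780.00 mm²
ΣAX̄ = (3080.00)(14.00) + (2700.00)(73.00) = 240220.00 mm³
ΣAȲ = (3080.00)(55.00) + (2700.00)(15.00) = 209900.00 mm³
X̄ = 240220.00 / 5780.00 = 41.56 mm
Ȳ = 209900.00 / 5780.00 = 36.31 mm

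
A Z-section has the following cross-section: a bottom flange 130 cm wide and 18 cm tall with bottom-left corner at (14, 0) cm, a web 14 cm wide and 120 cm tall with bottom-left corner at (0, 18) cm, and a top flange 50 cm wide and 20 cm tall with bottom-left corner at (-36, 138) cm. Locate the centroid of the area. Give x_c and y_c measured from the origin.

x_c = 36.98 cm, y_c = 59.78 cm

bottom flange: A = 130 × 18 = 2340.00, centroid at (79.00, 9.00).
web: A = 14 × 120 = 1680.00, centroid at (7.00, 78.00).
top flange: A = 50 × 20 = 1000.00, centroid at (-11.00, 148.00).
ΣA = 5020.00 cm², ΣAx_c = 185620.00 cm³, ΣAy_c = 300100.00 cm³.
x_c = 185620.00/5020.00 = 36.98 cm; y_c = 300100.00/5020.00 = 59.78 cm.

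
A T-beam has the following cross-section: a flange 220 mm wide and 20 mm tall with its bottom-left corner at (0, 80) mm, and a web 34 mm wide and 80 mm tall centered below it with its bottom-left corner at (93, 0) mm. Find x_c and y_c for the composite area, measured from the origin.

web: A = 34 × 80 = 2720.00, centroid at (110.00, 40.00).
flange: A = 220 × 20 = 4400.00, centroid at (110.00, 90.00).
ΣA = 7120.00 mm², ΣAx_c = 783200.00 mm³, ΣAy_c = 504800.00 mm³.
x_c = 783200.00/7120.00 = 110.00 mm; y_c = 504800.00/7120.00 = 70.90 mm.

x_c = 110.00 mm, y_c = 70.90 mm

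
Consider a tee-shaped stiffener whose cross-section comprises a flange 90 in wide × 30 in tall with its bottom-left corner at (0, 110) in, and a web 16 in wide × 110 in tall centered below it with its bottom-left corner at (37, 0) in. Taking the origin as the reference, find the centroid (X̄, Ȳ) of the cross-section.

web: A = 16 × 110 = 1760.00, centroid at (45.00, 55.00).
flange: A = 90 × 30 = 2700.00, centroid at (45.00, 125.00).
ΣA = 4460.00 in²
ΣAX̄ = (1760.00)(45.00) + (2700.00)(45.00) = 200700.00 in³
ΣAȲ = (1760.00)(55.00) + (2700.00)(125.00) = 434300.00 in³
X̄ = 200700.00 / 4460.00 = 45.00 in
Ȳ = 434300.00 / 4460.00 = 97.38 in

X̄ = 45.00 in, Ȳ = 97.38 in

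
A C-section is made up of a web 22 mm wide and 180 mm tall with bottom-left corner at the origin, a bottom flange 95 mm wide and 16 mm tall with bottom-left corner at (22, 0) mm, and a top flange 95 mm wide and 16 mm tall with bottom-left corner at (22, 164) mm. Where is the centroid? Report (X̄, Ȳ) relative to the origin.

X̄ = 36.41 mm, Ȳ = 90.00 mm

Part | A | x̄ᵢ | ȳᵢ | A·x̄ᵢ | A·ȳᵢ
web | 3960.00 | 11.00 | 90.00 | 43560.00 | 356400.00
bottom flange | 1520.00 | 69.50 | 8.00 | 105640.00 | 12160.00
top flange | 1520.00 | 69.50 | 172.00 | 105640.00 | 261440.00
Σ | 7000.00 |  |  | 254840.00 | 630000.00
X̄ = 254840.00 / 7000.00 = 36.41 mm
Ȳ = 630000.00 / 7000.00 = 90.00 mm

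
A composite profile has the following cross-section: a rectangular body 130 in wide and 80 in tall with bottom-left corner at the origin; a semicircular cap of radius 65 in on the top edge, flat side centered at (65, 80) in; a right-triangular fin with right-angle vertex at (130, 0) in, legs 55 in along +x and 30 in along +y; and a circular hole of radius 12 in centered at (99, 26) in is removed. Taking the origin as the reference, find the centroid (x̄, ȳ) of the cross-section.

x̄ = 68.07 in, ȳ = 64.71 in

rectangular body: A = 130 × 80 = 10400.00, centroid at (65.00, 40.00).
semicircular top: A = ½π·65² = 6636.61, centroid at (65.00, 107.59).
triangular fin: A = ½·55·30 = 825.00, centroid at (148.33, 10.00).
hole: A = −π·12² = -452.39, centroid at (99.00, 26.00).
ΣA = 17409.23 in²
ΣAx̄ = (10400.00)(65.00) + (6636.61)(65.00) + (825.00)(148.33) + (-452.39)(99.00) = 1184968.40 in³
ΣAȳ = (10400.00)(40.00) + (6636.61)(107.59) + (825.00)(10.00) + (-452.39)(26.00) = 1126500.37 in³
x̄ = 1184968.40 / 17409.23 = 68.07 in
ȳ = 1126500.37 / 17409.23 = 64.71 in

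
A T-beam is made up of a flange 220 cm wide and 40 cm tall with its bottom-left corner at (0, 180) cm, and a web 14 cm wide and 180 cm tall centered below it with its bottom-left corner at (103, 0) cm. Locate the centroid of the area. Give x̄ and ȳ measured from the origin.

x̄ = 110.00 cm, ȳ = 175.51 cm

web: A = 14 × 180 = 2520.00, centroid at (110.00, 90.00).
flange: A = 220 × 40 = 8800.00, centroid at (110.00, 200.00).
ΣA = 11320.00 cm²
ΣAx̄ = (2520.00)(110.00) + (8800.00)(110.00) = 1245200.00 cm³
ΣAȳ = (2520.00)(90.00) + (8800.00)(200.00) = 1986800.00 cm³
x̄ = 1245200.00 / 11320.00 = 110.00 cm
ȳ = 1986800.00 / 11320.00 = 175.51 cm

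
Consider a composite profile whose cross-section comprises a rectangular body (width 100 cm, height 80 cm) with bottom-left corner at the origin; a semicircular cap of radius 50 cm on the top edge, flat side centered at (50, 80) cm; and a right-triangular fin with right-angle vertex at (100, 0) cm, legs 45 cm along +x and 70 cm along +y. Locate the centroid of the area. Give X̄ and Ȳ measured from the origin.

Part | A | x̄ᵢ | ȳᵢ | A·x̄ᵢ | A·ȳᵢ
rectangular body | 8000.00 | 50.00 | 40.00 | 400000.00 | 320000.00
semicircular top | 3926.99 | 50.00 | 101.22 | 196349.54 | 397492.60
triangular fin | 1575.00 | 115.00 | 23.33 | 181125.00 | 36750.00
Σ | 13501.99 |  |  | 777474.54 | 754242.60
X̄ = 777474.54 / 13501.99 = 57.58 cm
Ȳ = 754242.60 / 13501.99 = 55.86 cm

X̄ = 57.58 cm, Ȳ = 55.86 cm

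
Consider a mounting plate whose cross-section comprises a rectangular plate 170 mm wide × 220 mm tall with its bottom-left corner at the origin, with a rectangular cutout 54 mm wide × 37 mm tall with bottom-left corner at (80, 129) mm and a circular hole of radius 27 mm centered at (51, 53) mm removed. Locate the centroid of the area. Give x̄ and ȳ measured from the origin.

x̄ = 86.02 mm, ȳ = 111.68 mm

Part | A | x̄ᵢ | ȳᵢ | A·x̄ᵢ | A·ȳᵢ
plate | 37400.00 | 85.00 | 110.00 | 3179000.00 | 4114000.00
hole 1 | -1998.00 | 107.00 | 147.50 | -213786.00 | -294705.00
hole 2 | -2290.22 | 51.00 | 53.00 | -116801.27 | -121381.72
Σ | 33111.78 |  |  | 2848412.73 | 3697913.28
x̄ = 2848412.73 / 33111.78 = 86.02 mm
ȳ = 3697913.28 / 33111.78 = 111.68 mm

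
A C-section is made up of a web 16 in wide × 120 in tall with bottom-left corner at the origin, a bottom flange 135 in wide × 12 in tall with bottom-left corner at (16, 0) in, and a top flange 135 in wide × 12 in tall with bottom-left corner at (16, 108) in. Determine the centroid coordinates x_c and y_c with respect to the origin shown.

Part | A | x̄ᵢ | ȳᵢ | A·x̄ᵢ | A·ȳᵢ
web | 1920.00 | 8.00 | 60.00 | 15360.00 | 115200.00
bottom flange | 1620.00 | 83.50 | 6.00 | 135270.00 | 9720.00
top flange | 1620.00 | 83.50 | 114.00 | 135270.00 | 184680.00
Σ | 5160.00 |  |  | 285900.00 | 309600.00
x_c = 285900.00 / 5160.00 = 55.41 in
y_c = 309600.00 / 5160.00 = 60.00 in

x_c = 55.41 in, y_c = 60.00 in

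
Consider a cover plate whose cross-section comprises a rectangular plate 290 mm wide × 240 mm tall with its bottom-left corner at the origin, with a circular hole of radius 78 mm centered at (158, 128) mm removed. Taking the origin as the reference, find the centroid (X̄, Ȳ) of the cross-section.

plate: A = 290 × 240 = 69600.00, centroid at (145.00, 120.00).
hole: A = −π·78² = -19113.45, centroid at (158.00, 128.00).
ΣA = 50486.55 mm²
ΣAX̄ = (69600.00)(145.00) + (-19113.45)(158.00) = 7072074.95 mm³
ΣAȲ = (69600.00)(120.00) + (-19113.45)(128.00) = 5905478.44 mm³
X̄ = 7072074.95 / 50486.55 = 140.08 mm
Ȳ = 5905478.44 / 50486.55 = 116.97 mm

X̄ = 140.08 mm, Ȳ = 116.97 mm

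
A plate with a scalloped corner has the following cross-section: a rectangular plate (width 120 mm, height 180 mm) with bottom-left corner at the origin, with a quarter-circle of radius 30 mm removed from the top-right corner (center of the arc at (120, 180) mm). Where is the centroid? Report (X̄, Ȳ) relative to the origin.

X̄ = 58.40 mm, Ȳ = 87.39 mm

plate: A = 120 × 180 = 21600.00, centroid at (60.00, 90.00).
removed quarter-circle: A = −¼π·30² = -706.86, centroid at (107.27, 167.27).
ΣA = 20893.14 mm², ΣAX̄ = 1220177.00 mm³, ΣAȲ = 1825765.50 mm³.
X̄ = 1220177.00/20893.14 = 58.40 mm; Ȳ = 1825765.50/20893.14 = 87.39 mm.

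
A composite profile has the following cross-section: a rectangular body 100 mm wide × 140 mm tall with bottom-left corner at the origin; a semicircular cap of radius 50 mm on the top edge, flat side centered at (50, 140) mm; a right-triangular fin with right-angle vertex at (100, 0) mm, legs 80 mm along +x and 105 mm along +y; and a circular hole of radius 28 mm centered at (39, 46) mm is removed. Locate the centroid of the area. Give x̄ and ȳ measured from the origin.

x̄ = 67.75 mm, ȳ = 83.75 mm

rectangular body: A = 100 × 140 = 14000.00, centroid at (50.00, 70.00).
semicircular top: A = ½π·50² = 3926.99, centroid at (50.00, 161.22).
triangular fin: A = ½·80·105 = 4200.00, centroid at (126.67, 35.00).
hole: A = −π·28² = -2463.01, centroid at (39.00, 46.00).
ΣA = 19663.98 mm²
ΣAx̄ = (14000.00)(50.00) + (3926.99)(50.00) + (4200.00)(126.67) + (-2463.01)(39.00) = 1332292.20 mm³
ΣAȳ = (14000.00)(70.00) + (3926.99)(161.22) + (4200.00)(35.00) + (-2463.01)(46.00) = 1646813.65 mm³
x̄ = 1332292.20 / 19663.98 = 67.75 mm
ȳ = 1646813.65 / 19663.98 = 83.75 mm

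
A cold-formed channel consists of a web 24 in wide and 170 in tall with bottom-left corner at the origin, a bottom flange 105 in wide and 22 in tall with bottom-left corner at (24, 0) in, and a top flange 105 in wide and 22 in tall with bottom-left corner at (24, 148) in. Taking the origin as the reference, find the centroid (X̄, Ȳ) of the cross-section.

Part | A | x̄ᵢ | ȳᵢ | A·x̄ᵢ | A·ȳᵢ
web | 4080.00 | 12.00 | 85.00 | 48960.00 | 346800.00
bottom flange | 2310.00 | 76.50 | 11.00 | 176715.00 | 25410.00
top flange | 2310.00 | 76.50 | 159.00 | 176715.00 | 367290.00
Σ | 8700.00 |  |  | 402390.00 | 739500.00
X̄ = 402390.00 / 8700.00 = 46.25 in
Ȳ = 739500.00 / 8700.00 = 85.00 in

X̄ = 46.25 in, Ȳ = 85.00 in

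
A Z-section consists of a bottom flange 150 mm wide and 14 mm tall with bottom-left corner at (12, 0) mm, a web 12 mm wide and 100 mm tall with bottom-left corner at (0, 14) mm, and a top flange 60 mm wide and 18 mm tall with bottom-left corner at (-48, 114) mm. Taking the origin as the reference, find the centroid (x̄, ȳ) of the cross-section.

x̄ = 38.92 mm, ȳ = 51.22 mm

Part | A | x̄ᵢ | ȳᵢ | A·x̄ᵢ | A·ȳᵢ
bottom flange | 2100.00 | 87.00 | 7.00 | 182700.00 | 14700.00
web | 1200.00 | 6.00 | 64.00 | 7200.00 | 76800.00
top flange | 1080.00 | -18.00 | 123.00 | -19440.00 | 132840.00
Σ | 4380.00 |  |  | 170460.00 | 224340.00
x̄ = 170460.00 / 4380.00 = 38.92 mm
ȳ = 224340.00 / 4380.00 = 51.22 mm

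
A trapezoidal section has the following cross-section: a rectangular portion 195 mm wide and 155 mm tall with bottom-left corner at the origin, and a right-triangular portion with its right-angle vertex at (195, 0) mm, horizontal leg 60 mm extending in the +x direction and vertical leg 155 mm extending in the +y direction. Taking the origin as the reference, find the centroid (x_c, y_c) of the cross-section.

rectangular portion: A = 195 × 155 = 30225.00, centroid at (97.50, 77.50).
triangular portion: A = ½·60·155 = 4650.00, centroid at (215.00, 51.67).
ΣA = 34875.00 mm², ΣAx_c = 3946687.50 mm³, ΣAy_c = 2582687.50 mm³.
x_c = 3946687.50/34875.00 = 113.17 mm; y_c = 2582687.50/34875.00 = 74.06 mm.

x_c = 113.17 mm, y_c = 74.06 mm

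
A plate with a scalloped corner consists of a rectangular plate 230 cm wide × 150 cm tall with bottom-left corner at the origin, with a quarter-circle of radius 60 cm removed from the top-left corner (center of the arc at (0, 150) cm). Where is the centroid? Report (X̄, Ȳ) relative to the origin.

plate: A = 230 × 150 = 34500.00, centroid at (115.00, 75.00).
removed quarter-circle: A = −¼π·60² = -2827.43, centroid at (25.46, 124.54).
ΣA = 31672.57 cm²
ΣAX̄ = (34500.00)(115.00) + (-2827.43)(25.46) = 3895500.00 cm³
ΣAȲ = (34500.00)(75.00) + (-2827.43)(124.54) = 2235384.99 cm³
X̄ = 3895500.00 / 31672.57 = 122.99 cm
Ȳ = 2235384.99 / 31672.57 = 70.58 cm

X̄ = 122.99 cm, Ȳ = 70.58 cm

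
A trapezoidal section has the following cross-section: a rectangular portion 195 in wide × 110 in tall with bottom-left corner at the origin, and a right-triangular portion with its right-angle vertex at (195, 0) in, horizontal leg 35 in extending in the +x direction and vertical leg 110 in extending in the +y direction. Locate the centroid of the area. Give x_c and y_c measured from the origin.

rectangular portion: A = 195 × 110 = 21450.00, centroid at (97.50, 55.00).
triangular portion: A = ½·35·110 = 1925.00, centroid at (206.67, 36.67).
ΣA = 23375.00 in², ΣAx_c = 2489208.33 in³, ΣAy_c = 1250333.33 in³.
x_c = 2489208.33/23375.00 = 106.49 in; y_c = 1250333.33/23375.00 = 53.49 in.

x_c = 106.49 in, y_c = 53.49 in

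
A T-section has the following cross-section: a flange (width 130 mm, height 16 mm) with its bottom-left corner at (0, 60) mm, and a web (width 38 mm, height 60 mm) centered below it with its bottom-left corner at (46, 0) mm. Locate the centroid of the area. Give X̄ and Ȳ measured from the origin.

X̄ = 65.00 mm, Ȳ = 48.13 mm

web: A = 38 × 60 = 2280.00, centroid at (65.00, 30.00).
flange: A = 130 × 16 = 2080.00, centroid at (65.00, 68.00).
ΣA = 4360.00 mm²
ΣAX̄ = (2280.00)(65.00) + (2080.00)(65.00) = 283400.00 mm³
ΣAȲ = (2280.00)(30.00) + (2080.00)(68.00) = 209840.00 mm³
X̄ = 283400.00 / 4360.00 = 65.00 mm
Ȳ = 209840.00 / 4360.00 = 48.13 mm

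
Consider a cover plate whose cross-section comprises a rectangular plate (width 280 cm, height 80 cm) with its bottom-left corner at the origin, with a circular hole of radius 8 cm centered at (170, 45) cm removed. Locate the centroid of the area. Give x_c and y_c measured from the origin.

x_c = 139.73 cm, y_c = 39.95 cm

plate: A = 280 × 80 = 22400.00, centroid at (140.00, 40.00).
hole: A = −π·8² = -201.06, centroid at (170.00, 45.00).
ΣA = 22198.94 cm²
ΣAx_c = (22400.00)(140.00) + (-201.06)(170.00) = 3101819.47 cm³
ΣAy_c = (22400.00)(40.00) + (-201.06)(45.00) = 886952.21 cm³
x_c = 3101819.47 / 22198.94 = 139.73 cm
y_c = 886952.21 / 22198.94 = 39.95 cm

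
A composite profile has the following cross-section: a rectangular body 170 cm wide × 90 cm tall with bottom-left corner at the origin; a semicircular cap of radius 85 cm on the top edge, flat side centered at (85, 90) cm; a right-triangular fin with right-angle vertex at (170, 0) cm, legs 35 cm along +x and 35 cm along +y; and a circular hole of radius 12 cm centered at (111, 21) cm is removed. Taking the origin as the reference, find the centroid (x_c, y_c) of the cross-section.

Part | A | x̄ᵢ | ȳᵢ | A·x̄ᵢ | A·ȳᵢ
rectangular body | 15300.00 | 85.00 | 45.00 | 1300500.00 | 688500.00
semicircular top | 11349.00 | 85.00 | 126.08 | 964665.29 | 1430826.98
triangular fin | 612.50 | 181.67 | 11.67 | 111270.83 | 7145.83
hole | -452.39 | 111.00 | 21.00 | -50215.22 | -9500.18
Σ | 26809.11 |  |  | 2326220.91 | 2116972.64
x_c = 2326220.91 / 26809.11 = 86.77 cm
y_c = 2116972.64 / 26809.11 = 78.96 cm

x_c = 86.77 cm, y_c = 78.96 cm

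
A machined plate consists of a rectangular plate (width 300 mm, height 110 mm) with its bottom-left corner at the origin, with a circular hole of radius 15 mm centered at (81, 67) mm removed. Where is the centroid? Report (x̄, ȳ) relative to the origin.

Part | A | x̄ᵢ | ȳᵢ | A·x̄ᵢ | A·ȳᵢ
plate | 33000.00 | 150.00 | 55.00 | 4950000.00 | 1815000.00
hole | -706.86 | 81.00 | 67.00 | -57255.53 | -47359.51
Σ | 32293.14 |  |  | 4892744.47 | 1767640.49
x̄ = 4892744.47 / 32293.14 = 151.51 mm
ȳ = 1767640.49 / 32293.14 = 54.74 mm

x̄ = 151.51 mm, ȳ = 54.74 mm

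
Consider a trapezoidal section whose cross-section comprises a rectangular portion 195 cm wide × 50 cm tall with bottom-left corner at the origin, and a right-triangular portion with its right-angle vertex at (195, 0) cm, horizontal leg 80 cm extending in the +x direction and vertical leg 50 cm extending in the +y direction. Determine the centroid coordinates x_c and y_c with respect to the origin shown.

x_c = 118.63 cm, y_c = 23.58 cm

rectangular portion: A = 195 × 50 = 9750.00, centroid at (97.50, 25.00).
triangular portion: A = ½·80·50 = 2000.00, centroid at (221.67, 16.67).
ΣA = 11750.00 cm²
ΣAx_c = (9750.00)(97.50) + (2000.00)(221.67) = 1393958.33 cm³
ΣAy_c = (9750.00)(25.00) + (2000.00)(16.67) = 277083.33 cm³
x_c = 1393958.33 / 11750.00 = 118.63 cm
y_c = 277083.33 / 11750.00 = 23.58 cm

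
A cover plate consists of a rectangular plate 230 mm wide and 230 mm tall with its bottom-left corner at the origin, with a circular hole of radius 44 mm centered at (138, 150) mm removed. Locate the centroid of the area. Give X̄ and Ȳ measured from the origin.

X̄ = 112.01 mm, Ȳ = 110.45 mm

Part | A | x̄ᵢ | ȳᵢ | A·x̄ᵢ | A·ȳᵢ
plate | 52900.00 | 115.00 | 115.00 | 6083500.00 | 6083500.00
hole | -6082.12 | 138.00 | 150.00 | -839333.03 | -912318.51
Σ | 46817.88 |  |  | 5244166.97 | 5171181.49
X̄ = 5244166.97 / 46817.88 = 112.01 mm
Ȳ = 5171181.49 / 46817.88 = 110.45 mm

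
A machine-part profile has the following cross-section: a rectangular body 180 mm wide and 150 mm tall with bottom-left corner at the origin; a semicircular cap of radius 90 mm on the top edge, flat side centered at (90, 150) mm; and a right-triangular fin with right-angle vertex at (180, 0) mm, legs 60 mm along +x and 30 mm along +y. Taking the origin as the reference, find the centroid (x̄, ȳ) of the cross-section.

x̄ = 92.44 mm, ȳ = 109.01 mm

rectangular body: A = 180 × 150 = 27000.00, centroid at (90.00, 75.00).
semicircular top: A = ½π·90² = 12723.45, centroid at (90.00, 188.20).
triangular fin: A = ½·60·30 = 900.00, centroid at (200.00, 10.00).
ΣA = 40623.45 mm²
ΣAx̄ = (27000.00)(90.00) + (12723.45)(90.00) + (900.00)(200.00) = 3755110.52 mm³
ΣAȳ = (27000.00)(75.00) + (12723.45)(188.20) + (900.00)(10.00) = 4428517.54 mm³
x̄ = 3755110.52 / 40623.45 = 92.44 mm
ȳ = 4428517.54 / 40623.45 = 109.01 mm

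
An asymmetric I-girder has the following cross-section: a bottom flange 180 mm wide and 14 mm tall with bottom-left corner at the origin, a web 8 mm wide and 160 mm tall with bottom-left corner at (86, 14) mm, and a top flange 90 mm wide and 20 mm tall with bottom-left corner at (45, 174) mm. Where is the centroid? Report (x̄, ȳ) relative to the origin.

bottom flange: A = 180 × 14 = 2520.00, centroid at (90.00, 7.00).
web: A = 8 × 160 = 1280.00, centroid at (90.00, 94.00).
top flange: A = 90 × 20 = 1800.00, centroid at (90.00, 184.00).
ΣA = 5600.00 mm², ΣAx̄ = 504000.00 mm³, ΣAȳ = 469160.00 mm³.
x̄ = 504000.00/5600.00 = 90.00 mm; ȳ = 469160.00/5600.00 = 83.78 mm.

x̄ = 90.00 mm, ȳ = 83.78 mm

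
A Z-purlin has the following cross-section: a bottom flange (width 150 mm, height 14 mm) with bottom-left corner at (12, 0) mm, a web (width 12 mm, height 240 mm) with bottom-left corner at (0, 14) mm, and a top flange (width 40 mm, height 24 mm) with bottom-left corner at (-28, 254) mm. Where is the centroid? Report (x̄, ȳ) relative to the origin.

x̄ = 32.37 mm, ȳ = 110.43 mm

bottom flange: A = 150 × 14 = 2100.00, centroid at (87.00, 7.00).
web: A = 12 × 240 = 2880.00, centroid at (6.00, 134.00).
top flange: A = 40 × 24 = 960.00, centroid at (-8.00, 266.00).
ΣA = 5940.00 mm², ΣAx̄ = 192300.00 mm³, ΣAȳ = 655980.00 mm³.
x̄ = 192300.00/5940.00 = 32.37 mm; ȳ = 655980.00/5940.00 = 110.43 mm.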